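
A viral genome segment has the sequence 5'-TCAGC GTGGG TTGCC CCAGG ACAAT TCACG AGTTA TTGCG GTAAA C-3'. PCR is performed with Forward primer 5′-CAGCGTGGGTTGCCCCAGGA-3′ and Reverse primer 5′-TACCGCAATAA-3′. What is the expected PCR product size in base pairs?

42 bp

Forward primer CAGCGTGGGTTGCCCCAGGA is found on the top strand at positions 2–21.
Taking the reverse complement of TACCGCAATAA gives TTATTGCGGTA, found at positions 33–43 on the template; the primer anneals here to the top strand with its 3' end pointing upstream.
Amplicon spans positions 2–43: 42 bp.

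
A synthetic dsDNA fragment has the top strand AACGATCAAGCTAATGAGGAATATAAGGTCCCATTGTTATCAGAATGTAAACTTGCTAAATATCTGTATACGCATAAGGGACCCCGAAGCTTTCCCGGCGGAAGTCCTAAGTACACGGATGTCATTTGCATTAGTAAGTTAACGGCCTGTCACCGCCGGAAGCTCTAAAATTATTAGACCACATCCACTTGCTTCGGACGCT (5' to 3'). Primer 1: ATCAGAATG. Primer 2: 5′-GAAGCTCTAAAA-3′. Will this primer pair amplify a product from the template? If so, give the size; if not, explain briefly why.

No product — both primers anneal to the same strand and extend in the same direction.

Primer 1 (ATCAGAATG) matches the top strand at positions 39–47 (3' end points downstream).
Primer 2 (GAAGCTCTAAAA) also matches the top strand directly, at positions 159–170 — its reverse complement TTTTAGAGCTTC is not present.
Both primers anneal to the bottom strand with 3' ends pointing the same way, so neither can prime synthesis back toward the other.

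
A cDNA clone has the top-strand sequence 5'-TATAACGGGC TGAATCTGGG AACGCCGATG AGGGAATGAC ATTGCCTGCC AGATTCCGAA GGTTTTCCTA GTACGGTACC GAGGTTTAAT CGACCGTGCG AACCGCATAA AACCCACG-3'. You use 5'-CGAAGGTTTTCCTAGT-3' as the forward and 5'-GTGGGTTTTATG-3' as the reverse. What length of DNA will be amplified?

61 bp

The forward primer matches the template at positions 57–72.
Taking the reverse complement of GTGGGTTTTATG gives CATAAAACCCAC, found at positions 106–117 on the template; the primer anneals here to the top strand with its 3' end pointing upstream.
The product runs from position 57 to position 117, so its length is 117 − 57 + 1 = 61 bp.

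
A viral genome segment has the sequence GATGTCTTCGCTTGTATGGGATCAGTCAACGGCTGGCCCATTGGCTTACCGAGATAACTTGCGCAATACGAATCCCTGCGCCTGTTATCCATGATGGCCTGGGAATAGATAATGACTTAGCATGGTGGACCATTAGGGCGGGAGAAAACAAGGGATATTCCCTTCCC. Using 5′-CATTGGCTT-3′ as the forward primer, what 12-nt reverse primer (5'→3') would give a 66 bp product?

The forward primer binds at positions 39–47, so a 66 bp product ends at position 39 + 66 − 1 = 104.
The reverse primer anneals to the top strand over positions 93–104, i.e. to GATGGCCTGGGA.
Its sequence written 5'→3' is the reverse complement: TCCCAGGCCATC.

5'-TCCCAGGCCATC-3'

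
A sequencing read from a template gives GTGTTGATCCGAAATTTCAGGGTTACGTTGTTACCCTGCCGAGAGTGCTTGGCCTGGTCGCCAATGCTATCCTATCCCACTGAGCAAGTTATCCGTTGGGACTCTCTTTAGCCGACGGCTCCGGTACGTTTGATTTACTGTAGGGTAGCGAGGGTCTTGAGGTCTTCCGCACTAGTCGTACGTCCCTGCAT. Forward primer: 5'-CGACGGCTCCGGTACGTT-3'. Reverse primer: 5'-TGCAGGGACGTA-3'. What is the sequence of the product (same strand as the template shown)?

Scanning the template, CGACGGCTCCGGTACGTT occurs at positions 113–130; this primer anneals to the bottom strand there with its 3' end pointing downstream.
Reverse complement of the reverse primer: TACGTCCCTGCA. This occurs on the top strand at positions 179–190.
The product is the template from position 113 through 190 (78 bp).

5'-CGACGGCTCCGGTACGTTTGATTTACTGTAGGGTAGCGAGGGTCTTGAGGTCTTCCGCACTAGTCGTACGTCCCTGCA-3'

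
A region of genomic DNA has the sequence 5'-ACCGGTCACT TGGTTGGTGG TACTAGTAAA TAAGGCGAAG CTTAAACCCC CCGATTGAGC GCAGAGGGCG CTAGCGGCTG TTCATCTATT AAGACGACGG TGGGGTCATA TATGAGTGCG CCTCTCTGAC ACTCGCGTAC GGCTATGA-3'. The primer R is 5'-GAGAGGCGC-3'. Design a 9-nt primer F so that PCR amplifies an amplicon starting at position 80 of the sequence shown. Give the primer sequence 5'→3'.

The reverse primer's reverse complement GCGCCTCTC matches the template at positions 118–126; the product starts at position 80.
The forward primer is identical to the top strand over positions 80–88: GTTCATCTA.

5'-GTTCATCTA-3'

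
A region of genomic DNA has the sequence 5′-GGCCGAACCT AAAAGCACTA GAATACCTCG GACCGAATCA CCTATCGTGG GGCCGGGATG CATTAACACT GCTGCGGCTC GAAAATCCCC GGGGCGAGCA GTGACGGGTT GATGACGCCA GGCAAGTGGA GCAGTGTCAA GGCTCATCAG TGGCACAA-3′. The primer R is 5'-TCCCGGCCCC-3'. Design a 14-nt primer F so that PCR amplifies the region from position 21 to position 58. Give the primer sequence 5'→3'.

The reverse primer's reverse complement GGGGCCGGGA matches the template at positions 49–58; the product starts at position 21.
The forward primer is identical to the top strand over positions 21–34: GAATACCTCGGACC.

5'-GAATACCTCGGACC-3'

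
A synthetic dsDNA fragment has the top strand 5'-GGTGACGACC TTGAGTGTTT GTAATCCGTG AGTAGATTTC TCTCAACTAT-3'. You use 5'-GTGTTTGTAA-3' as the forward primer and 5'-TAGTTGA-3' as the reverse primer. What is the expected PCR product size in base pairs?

35 bp

Forward primer GTGTTTGTAA is found on the top strand at positions 15–24.
Taking the reverse complement of TAGTTGA gives TCAACTA, found at positions 43–49 on the template; the primer anneals here to the top strand with its 3' end pointing upstream.
Amplicon spans positions 15–49: 35 bp.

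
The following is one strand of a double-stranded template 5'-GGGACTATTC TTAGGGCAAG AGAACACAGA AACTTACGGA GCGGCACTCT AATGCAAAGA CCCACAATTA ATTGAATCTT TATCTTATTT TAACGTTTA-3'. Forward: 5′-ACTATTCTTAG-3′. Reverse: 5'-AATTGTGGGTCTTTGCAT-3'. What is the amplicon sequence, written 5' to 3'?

5'-ACTATTCTTAGGGCAAGAGAACACAGAAACTTACGGAGCGGCACTCTAATGCAAAGACCCACAATT-3'

Scanning the template, ACTATTCTTAG occurs at positions 4–14; this primer anneals to the bottom strand there with its 3' end pointing downstream.
Taking the reverse complement of AATTGTGGGTCTTTGCAT gives ATGCAAAGACCCACAATT, found at positions 52–69 on the template; the primer anneals here to the top strand with its 3' end pointing upstream.
The product is the template from position 4 through 69 (66 bp).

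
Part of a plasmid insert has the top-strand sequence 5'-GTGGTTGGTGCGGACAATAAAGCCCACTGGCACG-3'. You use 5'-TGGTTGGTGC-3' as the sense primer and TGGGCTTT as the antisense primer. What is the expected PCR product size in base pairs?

Scanning the template, TGGTTGGTGC occurs at positions 2–11; this primer anneals to the bottom strand there with its 3' end pointing downstream.
The reverse primer's reverse complement is AAAGCCCA, which matches the template at positions 19–26.
Product length = (reverse-primer end) − (forward-primer start) + 1 = 26 − 2 + 1 = 25 bp.

25 bp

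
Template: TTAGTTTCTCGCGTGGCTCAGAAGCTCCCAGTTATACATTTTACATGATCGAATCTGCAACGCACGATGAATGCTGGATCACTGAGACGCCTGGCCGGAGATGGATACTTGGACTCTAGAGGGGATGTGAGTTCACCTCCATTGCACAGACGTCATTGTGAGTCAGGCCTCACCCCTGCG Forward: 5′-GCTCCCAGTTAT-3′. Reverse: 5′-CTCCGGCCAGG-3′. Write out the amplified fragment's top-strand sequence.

Scanning the template, GCTCCCAGTTAT occurs at positions 24–35; this primer anneals to the bottom strand there with its 3' end pointing downstream.
Taking the reverse complement of CTCCGGCCAGG gives CCTGGCCGGAG, found at positions 90–100 on the template; the primer anneals here to the top strand with its 3' end pointing upstream.
The product is the template from position 24 through 100 (77 bp).

5'-GCTCCCAGTTATACATTTTACATGATCGAATCTGCAACGCACGATGAATGCTGGATCACTGAGACGCCTGGCCGGAG-3'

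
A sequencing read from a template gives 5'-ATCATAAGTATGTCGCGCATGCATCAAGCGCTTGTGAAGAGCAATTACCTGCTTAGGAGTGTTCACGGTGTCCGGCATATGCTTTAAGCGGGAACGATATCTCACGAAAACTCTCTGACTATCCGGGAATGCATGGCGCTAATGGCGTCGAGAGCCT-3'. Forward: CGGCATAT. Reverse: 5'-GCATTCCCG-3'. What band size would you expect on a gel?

Forward primer CGGCATAT is found on the top strand at positions 73–80.
The reverse primer's reverse complement is CGGGAATGC, which matches the template at positions 124–132.
The product runs from position 73 to position 132, so its length is 132 − 73 + 1 = 60 bp.

60 bp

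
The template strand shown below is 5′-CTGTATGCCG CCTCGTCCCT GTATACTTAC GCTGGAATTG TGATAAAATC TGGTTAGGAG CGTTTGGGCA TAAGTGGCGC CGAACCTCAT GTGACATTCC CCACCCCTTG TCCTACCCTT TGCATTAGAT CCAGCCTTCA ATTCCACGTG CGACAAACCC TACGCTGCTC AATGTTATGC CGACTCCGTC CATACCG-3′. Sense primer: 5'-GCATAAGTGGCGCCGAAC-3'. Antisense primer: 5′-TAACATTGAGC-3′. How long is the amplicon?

110 bp

Scanning the template, GCATAAGTGGCGCCGAAC occurs at positions 68–85; this primer anneals to the bottom strand there with its 3' end pointing downstream.
Reverse complement of the reverse primer: GCTCAATGTTA. This occurs on the top strand at positions 167–177.
The product runs from position 68 to position 177, so its length is 177 − 68 + 1 = 110 bp.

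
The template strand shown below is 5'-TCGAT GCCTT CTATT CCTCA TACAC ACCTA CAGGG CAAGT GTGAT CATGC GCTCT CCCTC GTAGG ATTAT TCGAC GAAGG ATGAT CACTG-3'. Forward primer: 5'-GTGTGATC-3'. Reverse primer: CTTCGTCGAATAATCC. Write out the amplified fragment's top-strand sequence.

5'-GTGTGATCATGCGCTCTCCCTCGTAGGATTATTCGACGAAG-3'

The forward primer matches the template at positions 39–46.
The reverse primer's reverse complement is GGATTATTCGACGAAG, which matches the template at positions 64–79.
The product is the template from position 39 through 79 (41 bp).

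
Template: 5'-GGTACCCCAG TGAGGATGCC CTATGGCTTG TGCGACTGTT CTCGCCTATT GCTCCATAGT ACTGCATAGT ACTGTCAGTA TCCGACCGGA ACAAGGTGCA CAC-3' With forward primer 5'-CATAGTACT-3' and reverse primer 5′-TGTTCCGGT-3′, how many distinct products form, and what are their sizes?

Two products: 39 bp, 29 bp

The forward primer CATAGTACT matches the top strand at positions 55–63, 65–73.
The reverse primer's reverse complement is ACCGGAACA, matching at positions 85–93.
Each forward site pairs with the reverse site to give a product ending at position 93: sizes 39, 29 bp.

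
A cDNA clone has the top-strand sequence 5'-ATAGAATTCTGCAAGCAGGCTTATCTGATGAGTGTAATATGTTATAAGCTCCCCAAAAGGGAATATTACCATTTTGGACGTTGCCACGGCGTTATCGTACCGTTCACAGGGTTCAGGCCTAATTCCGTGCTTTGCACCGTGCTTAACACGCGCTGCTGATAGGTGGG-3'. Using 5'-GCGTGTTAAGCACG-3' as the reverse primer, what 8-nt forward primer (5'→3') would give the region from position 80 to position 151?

The reverse primer's reverse complement CGTGCTTAACACGC matches the template at positions 138–151; the product starts at position 80.
The forward primer is identical to the top strand over positions 80–87: GTTGCCAC.

5'-GTTGCCAC-3'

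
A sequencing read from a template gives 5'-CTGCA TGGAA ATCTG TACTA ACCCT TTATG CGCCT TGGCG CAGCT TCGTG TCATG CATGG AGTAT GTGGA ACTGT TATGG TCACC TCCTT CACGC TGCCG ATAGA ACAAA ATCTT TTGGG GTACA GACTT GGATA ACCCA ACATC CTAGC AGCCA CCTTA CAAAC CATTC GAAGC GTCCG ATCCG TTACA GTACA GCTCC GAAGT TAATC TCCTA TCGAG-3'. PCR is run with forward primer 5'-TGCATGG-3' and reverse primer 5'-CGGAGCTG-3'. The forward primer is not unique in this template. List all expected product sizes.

The forward primer TGCATGG matches the top strand at positions 2–8, 54–60.
The reverse primer's reverse complement is CAGCTCCG, matching at positions 194–201.
Each forward site pairs with the reverse site to give a product ending at position 201: sizes 200, 148 bp.

200 bp, 148 bp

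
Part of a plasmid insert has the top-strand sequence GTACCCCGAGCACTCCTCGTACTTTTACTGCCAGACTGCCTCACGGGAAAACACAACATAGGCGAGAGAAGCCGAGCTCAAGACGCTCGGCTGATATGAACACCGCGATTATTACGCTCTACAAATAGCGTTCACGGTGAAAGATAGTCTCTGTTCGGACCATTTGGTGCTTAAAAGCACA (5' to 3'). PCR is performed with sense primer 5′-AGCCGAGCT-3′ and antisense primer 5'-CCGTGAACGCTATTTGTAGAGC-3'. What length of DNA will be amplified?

Scanning the template, AGCCGAGCT occurs at positions 70–78; this primer anneals to the bottom strand there with its 3' end pointing downstream.
The reverse primer's reverse complement is GCTCTACAAATAGCGTTCACGG, which matches the template at positions 116–137.
The product runs from position 70 to position 137, so its length is 137 − 70 + 1 = 68 bp.

68 bp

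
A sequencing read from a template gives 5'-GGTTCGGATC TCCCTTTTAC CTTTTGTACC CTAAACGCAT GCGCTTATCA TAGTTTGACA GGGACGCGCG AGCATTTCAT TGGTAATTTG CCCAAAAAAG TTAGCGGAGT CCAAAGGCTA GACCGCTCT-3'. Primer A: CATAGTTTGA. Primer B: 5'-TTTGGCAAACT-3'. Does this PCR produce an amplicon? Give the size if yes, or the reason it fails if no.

Primer B (TTTGGCAAACT) does not match the top strand, and its reverse complement AGTTTGCCAAA does not match either.
With no annealing site for primer B, no amplification occurs.

No product — primer B has no binding site in the template.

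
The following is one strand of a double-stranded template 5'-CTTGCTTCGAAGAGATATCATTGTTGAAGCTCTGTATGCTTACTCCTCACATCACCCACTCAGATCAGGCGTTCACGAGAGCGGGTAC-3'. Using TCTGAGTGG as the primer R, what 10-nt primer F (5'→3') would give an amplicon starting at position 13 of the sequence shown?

The reverse primer's reverse complement CCACTCAGA matches the template at positions 56–64; the product starts at position 13.
The forward primer is identical to the top strand over positions 13–22: AGATATCATT.

5'-AGATATCATT-3'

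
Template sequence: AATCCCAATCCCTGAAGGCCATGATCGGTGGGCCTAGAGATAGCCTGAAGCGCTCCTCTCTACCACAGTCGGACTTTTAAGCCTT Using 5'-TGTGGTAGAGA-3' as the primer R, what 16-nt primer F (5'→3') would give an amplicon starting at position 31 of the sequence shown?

The reverse primer's reverse complement TCTCTACCACA matches the template at positions 57–67; the product starts at position 31.
The forward primer is identical to the top strand over positions 31–46: GGCCTAGAGATAGCCT.

5'-GGCCTAGAGATAGCCT-3'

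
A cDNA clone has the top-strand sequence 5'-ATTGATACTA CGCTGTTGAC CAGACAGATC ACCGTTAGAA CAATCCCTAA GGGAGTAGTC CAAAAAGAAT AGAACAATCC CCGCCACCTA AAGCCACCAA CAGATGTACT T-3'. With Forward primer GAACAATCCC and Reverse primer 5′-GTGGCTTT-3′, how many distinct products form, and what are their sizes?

Two products: 60 bp, 26 bp

The forward primer GAACAATCCC matches the top strand at positions 38–47, 72–81.
The reverse primer's reverse complement is AAAGCCAC, matching at positions 90–97.
Each forward site pairs with the reverse site to give a product ending at position 97: sizes 60, 26 bp.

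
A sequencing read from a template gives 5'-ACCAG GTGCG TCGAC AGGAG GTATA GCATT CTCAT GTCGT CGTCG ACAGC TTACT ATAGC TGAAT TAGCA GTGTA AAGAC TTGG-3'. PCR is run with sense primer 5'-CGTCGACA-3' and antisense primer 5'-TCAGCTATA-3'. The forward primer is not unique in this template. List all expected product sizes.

55 bp, 23 bp

The forward primer CGTCGACA matches the top strand at positions 9–16, 41–48.
The reverse primer's reverse complement is TATAGCTGA, matching at positions 55–63.
Each forward site pairs with the reverse site to give a product ending at position 63: sizes 55, 23 bp.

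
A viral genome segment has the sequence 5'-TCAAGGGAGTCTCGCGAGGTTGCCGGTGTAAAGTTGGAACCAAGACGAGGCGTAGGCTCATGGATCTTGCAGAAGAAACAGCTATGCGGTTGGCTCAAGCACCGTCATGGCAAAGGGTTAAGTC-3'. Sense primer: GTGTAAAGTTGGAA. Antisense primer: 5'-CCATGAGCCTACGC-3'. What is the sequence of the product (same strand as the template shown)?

Forward primer GTGTAAAGTTGGAA is found on the top strand at positions 26–39.
The reverse primer's reverse complement is GCGTAGGCTCATGG, which matches the template at positions 50–63.
The product is the template from position 26 through 63 (38 bp).

5'-GTGTAAAGTTGGAACCAAGACGAGGCGTAGGCTCATGG-3'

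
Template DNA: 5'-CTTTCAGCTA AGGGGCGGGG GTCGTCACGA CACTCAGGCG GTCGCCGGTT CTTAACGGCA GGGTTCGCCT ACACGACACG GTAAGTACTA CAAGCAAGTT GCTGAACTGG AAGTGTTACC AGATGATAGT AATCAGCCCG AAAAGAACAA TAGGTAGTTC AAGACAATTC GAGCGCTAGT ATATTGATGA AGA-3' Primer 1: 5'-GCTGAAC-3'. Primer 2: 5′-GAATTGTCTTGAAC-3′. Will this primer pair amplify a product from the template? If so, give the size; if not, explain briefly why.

Yes — a 70 bp product.

Primer 1 (GCTGAAC) matches the top strand at positions 101–107; it acts as a forward primer.
Primer 2's reverse complement is GTTCAAGACAATTC, matching the top strand at positions 157–170; it acts as a reverse primer.
The 3' ends face each other across positions 101–170, giving a 70 bp product.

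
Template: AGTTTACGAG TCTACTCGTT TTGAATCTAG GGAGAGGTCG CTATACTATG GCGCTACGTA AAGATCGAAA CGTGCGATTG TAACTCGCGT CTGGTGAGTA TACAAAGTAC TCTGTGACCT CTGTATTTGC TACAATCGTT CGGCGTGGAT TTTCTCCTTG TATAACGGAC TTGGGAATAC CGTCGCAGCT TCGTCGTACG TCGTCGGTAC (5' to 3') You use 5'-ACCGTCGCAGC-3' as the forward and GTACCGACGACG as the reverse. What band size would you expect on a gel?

Forward primer ACCGTCGCAGC is found on the top strand at positions 179–189.
Reverse complement of the reverse primer: CGTCGTCGGTAC. This occurs on the top strand at positions 199–210.
The product runs from position 179 to position 210, so its length is 210 − 179 + 1 = 32 bp.

32 bp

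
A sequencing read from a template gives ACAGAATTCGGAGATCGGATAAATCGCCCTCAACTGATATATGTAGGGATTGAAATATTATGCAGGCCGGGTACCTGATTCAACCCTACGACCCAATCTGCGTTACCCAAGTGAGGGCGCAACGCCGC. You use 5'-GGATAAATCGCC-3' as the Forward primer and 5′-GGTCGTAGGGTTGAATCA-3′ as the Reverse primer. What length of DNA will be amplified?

77 bp

The forward primer matches the template at positions 17–28.
The reverse primer's reverse complement is TGATTCAACCCTACGACC, which matches the template at positions 76–93.
Amplicon spans positions 17–93: 77 bp.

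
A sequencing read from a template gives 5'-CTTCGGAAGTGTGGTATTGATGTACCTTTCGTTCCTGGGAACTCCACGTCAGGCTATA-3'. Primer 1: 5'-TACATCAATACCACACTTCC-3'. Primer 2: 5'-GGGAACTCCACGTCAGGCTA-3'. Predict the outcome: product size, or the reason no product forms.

No product — the primers' 3' ends point away from each other.

Primer 1 (TACATCAATACCACACTTCC) has reverse complement GGAAGTGTGGTATTGATGTA, which matches the top strand at positions 5–24; primer 1 anneals to the top strand there with its 3' end pointing upstream toward position 5.
Primer 2 (GGGAACTCCACGTCAGGCTA) matches the top strand directly at positions 37–56; it anneals to the bottom strand with its 3' end pointing downstream toward position 56.
The 3' ends diverge (primer 1 extends toward position 1, primer 2 toward position 58), so the primers never converge on a shared product.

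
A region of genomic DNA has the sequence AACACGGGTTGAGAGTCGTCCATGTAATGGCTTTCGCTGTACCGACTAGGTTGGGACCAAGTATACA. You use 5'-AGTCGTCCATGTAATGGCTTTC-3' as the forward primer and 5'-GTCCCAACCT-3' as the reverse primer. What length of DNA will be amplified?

44 bp

The forward primer matches the template at positions 14–35.
Reverse complement of the reverse primer: AGGTTGGGAC. This occurs on the top strand at positions 48–57.
Product length = (reverse-primer end) − (forward-primer start) + 1 = 57 − 14 + 1 = 44 bp.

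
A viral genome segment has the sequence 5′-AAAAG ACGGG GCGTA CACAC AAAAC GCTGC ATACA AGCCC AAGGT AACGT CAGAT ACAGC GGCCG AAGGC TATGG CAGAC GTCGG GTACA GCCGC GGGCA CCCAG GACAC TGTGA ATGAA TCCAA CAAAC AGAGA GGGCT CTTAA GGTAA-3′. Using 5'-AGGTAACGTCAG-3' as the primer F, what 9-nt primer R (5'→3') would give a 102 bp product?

The forward primer binds at positions 42–53, so a 102 bp product ends at position 42 + 102 − 1 = 143.
The reverse primer anneals to the top strand over positions 135–143, i.e. to AGGGCTCTT.
Its sequence written 5'→3' is the reverse complement: AAGAGCCCT.

5'-AAGAGCCCT-3'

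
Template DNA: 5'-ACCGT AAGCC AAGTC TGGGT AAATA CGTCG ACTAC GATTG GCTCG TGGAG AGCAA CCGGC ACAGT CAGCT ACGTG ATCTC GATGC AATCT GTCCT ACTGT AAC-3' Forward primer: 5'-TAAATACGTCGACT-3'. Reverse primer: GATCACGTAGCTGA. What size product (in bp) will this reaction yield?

59 bp

The forward primer matches the template at positions 20–33.
The reverse primer's reverse complement is TCAGCTACGTGATC, which matches the template at positions 65–78.
Amplicon spans positions 20–78: 59 bp.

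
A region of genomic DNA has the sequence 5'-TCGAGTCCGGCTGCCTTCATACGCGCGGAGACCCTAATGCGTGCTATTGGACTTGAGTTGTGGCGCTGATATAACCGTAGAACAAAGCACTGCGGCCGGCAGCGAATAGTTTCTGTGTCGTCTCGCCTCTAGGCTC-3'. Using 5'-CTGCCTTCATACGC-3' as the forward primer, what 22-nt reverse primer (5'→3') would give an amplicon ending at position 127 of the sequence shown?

5'-GGCGAGACGACACAGAAACTAT-3'

The forward primer binds at positions 11–24; the product's 3' end on the top strand is position 127.
The reverse primer anneals to the top strand over positions 106–127, i.e. to ATAGTTTCTGTGTCGTCTCGCC.
Its sequence written 5'→3' is the reverse complement: GGCGAGACGACACAGAAACTAT.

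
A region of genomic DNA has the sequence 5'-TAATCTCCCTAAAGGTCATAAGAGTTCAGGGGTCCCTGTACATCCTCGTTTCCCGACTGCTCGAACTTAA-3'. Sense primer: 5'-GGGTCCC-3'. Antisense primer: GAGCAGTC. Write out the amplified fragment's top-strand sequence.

Forward primer GGGTCCC is found on the top strand at positions 30–36.
The reverse primer's reverse complement is GACTGCTC, which matches the template at positions 55–62.
The product is the template from position 30 through 62 (33 bp).

5'-GGGTCCCTGTACATCCTCGTTTCCCGACTGCTC-3'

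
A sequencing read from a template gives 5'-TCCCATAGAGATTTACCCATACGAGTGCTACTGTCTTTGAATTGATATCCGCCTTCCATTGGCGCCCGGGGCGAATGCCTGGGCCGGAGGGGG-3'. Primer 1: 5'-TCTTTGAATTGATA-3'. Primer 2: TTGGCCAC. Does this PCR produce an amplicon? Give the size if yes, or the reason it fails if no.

Primer 2 (TTGGCCAC) does not match the top strand, and its reverse complement GTGGCCAA does not match either.
With no annealing site for primer 2, no amplification occurs.

No product — primer 2 has no binding site in the template.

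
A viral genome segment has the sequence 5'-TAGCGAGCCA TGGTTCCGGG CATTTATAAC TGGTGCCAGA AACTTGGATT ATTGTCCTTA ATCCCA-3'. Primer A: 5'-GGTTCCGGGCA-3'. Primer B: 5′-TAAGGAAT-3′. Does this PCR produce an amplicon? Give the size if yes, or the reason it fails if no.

No product — primer B has no binding site in the template.

Primer B (TAAGGAAT) does not match the top strand, and its reverse complement ATTCCTTA does not match either.
With no annealing site for primer B, no amplification occurs.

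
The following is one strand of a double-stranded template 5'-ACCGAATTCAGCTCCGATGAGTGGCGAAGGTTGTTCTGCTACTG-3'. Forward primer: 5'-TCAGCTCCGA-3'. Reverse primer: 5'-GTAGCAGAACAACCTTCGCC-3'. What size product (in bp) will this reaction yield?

The forward primer matches the template at positions 8–17.
Taking the reverse complement of GTAGCAGAACAACCTTCGCC gives GGCGAAGGTTGTTCTGCTAC, found at positions 23–42 on the template; the primer anneals here to the top strand with its 3' end pointing upstream.
The product runs from position 8 to position 42, so its length is 42 − 8 + 1 = 35 bp.

35 bp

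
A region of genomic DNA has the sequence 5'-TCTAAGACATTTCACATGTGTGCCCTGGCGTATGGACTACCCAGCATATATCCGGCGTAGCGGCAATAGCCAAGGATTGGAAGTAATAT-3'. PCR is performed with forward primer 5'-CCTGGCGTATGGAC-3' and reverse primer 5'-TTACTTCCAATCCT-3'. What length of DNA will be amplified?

63 bp

The forward primer matches the template at positions 24–37.
Taking the reverse complement of TTACTTCCAATCCT gives AGGATTGGAAGTAA, found at positions 73–86 on the template; the primer anneals here to the top strand with its 3' end pointing upstream.
Product length = (reverse-primer end) − (forward-primer start) + 1 = 86 − 24 + 1 = 63 bp.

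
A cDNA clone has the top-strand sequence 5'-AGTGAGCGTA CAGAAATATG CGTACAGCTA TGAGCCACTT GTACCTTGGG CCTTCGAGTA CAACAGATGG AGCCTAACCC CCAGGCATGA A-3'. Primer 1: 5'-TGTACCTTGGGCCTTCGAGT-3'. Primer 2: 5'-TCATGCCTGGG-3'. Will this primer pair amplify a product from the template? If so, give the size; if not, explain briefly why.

Yes — a 51 bp product.

Primer 1 (TGTACCTTGGGCCTTCGAGT) matches the top strand at positions 40–59; it acts as a forward primer.
Primer 2's reverse complement is CCCAGGCATGA, matching the top strand at positions 80–90; it acts as a reverse primer.
The 3' ends face each other across positions 40–90, giving a 51 bp product.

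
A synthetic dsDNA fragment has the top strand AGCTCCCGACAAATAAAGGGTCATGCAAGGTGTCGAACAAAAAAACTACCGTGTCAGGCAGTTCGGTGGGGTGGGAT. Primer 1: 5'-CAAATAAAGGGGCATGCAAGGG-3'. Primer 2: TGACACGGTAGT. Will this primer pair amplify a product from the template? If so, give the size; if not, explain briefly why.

No product — primer 1 has no binding site in the template.

Primer 1 (CAAATAAAGGGGCATGCAAGGG) does not match the top strand, and its reverse complement CCCTTGCATGCCCCTTTATTTG does not match either.
With no annealing site for primer 1, no amplification occurs.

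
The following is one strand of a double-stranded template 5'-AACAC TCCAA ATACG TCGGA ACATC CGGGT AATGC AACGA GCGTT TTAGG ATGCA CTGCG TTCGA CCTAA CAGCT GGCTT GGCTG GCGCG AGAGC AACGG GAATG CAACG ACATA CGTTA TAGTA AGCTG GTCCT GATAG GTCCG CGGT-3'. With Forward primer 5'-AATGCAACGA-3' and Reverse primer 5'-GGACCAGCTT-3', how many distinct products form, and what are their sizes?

The forward primer AATGCAACGA matches the top strand at positions 31–40, 102–111.
The reverse primer's reverse complement is AAGCTGGTCC, matching at positions 125–134.
Each forward site pairs with the reverse site to give a product ending at position 134: sizes 104, 33 bp.

Two products: 104 bp, 33 bp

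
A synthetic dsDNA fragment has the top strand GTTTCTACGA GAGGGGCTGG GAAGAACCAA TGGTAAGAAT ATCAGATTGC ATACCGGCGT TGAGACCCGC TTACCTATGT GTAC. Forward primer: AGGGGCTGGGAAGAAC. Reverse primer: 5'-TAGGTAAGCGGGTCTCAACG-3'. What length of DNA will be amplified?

The forward primer matches the template at positions 12–27.
Reverse complement of the reverse primer: CGTTGAGACCCGCTTACCTA. This occurs on the top strand at positions 58–77.
The product runs from position 12 to position 77, so its length is 77 − 12 + 1 = 66 bp.

66 bp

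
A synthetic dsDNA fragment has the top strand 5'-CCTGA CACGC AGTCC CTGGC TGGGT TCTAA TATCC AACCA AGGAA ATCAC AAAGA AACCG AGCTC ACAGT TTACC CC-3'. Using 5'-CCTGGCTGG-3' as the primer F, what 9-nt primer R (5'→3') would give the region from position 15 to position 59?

The product's 3' end on the top strand is position 59.
The reverse primer anneals to the top strand over positions 51–59, i.e. to AAAGAAACC.
Its sequence written 5'→3' is the reverse complement: GGTTTCTTT.

5'-GGTTTCTTT-3'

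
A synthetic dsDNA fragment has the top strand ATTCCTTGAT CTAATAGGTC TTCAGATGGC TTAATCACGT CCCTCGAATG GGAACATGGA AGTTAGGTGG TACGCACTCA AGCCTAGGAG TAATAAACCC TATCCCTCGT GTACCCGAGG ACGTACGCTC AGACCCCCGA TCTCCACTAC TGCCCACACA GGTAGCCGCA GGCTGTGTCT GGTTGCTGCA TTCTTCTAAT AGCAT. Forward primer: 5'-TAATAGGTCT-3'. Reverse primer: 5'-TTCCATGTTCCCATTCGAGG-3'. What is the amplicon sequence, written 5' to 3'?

Scanning the template, TAATAGGTCT occurs at positions 12–21; this primer anneals to the bottom strand there with its 3' end pointing downstream.
Reverse complement of the reverse primer: CCTCGAATGGGAACATGGAA. This occurs on the top strand at positions 42–61.
The product is the template from position 12 through 61 (50 bp).

5'-TAATAGGTCTTCAGATGGCTTAATCACGTCCCTCGAATGGGAACATGGAA-3'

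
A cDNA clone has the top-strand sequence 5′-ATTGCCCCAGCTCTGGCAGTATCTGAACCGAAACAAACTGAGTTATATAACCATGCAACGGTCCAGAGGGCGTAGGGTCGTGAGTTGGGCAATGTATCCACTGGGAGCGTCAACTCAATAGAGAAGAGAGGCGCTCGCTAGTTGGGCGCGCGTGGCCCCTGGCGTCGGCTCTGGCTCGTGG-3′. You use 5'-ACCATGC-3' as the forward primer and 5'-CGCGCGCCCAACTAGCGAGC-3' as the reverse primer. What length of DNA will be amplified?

Forward primer ACCATGC is found on the top strand at positions 50–56.
Taking the reverse complement of CGCGCGCCCAACTAGCGAGC gives GCTCGCTAGTTGGGCGCGCG, found at positions 133–152 on the template; the primer anneals here to the top strand with its 3' end pointing upstream.
Amplicon spans positions 50–152: 103 bp.

103 bp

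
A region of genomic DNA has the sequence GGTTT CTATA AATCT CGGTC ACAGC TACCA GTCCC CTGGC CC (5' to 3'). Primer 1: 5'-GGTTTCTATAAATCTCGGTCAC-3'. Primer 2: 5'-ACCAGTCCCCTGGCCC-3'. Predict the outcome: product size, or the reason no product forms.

No product — both primers anneal to the same strand and extend in the same direction.

Primer 1 (GGTTTCTATAAATCTCGGTCAC) matches the top strand at positions 1–22 (3' end points downstream).
Primer 2 (ACCAGTCCCCTGGCCC) also matches the top strand directly, at positions 27–42 — its reverse complement GGGCCAGGGGACTGGT is not present.
Both primers anneal to the bottom strand with 3' ends pointing the same way, so neither can prime synthesis back toward the other.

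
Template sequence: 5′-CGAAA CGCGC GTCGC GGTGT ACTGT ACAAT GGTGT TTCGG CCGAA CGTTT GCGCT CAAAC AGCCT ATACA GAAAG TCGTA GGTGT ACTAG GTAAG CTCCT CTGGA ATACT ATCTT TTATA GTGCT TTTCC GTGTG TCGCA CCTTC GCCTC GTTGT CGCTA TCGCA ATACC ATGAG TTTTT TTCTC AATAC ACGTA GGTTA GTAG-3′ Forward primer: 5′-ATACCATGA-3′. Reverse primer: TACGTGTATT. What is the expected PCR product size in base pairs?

30 bp

Forward primer ATACCATGA is found on the top strand at positions 166–174.
Reverse complement of the reverse primer: AATACACGTA. This occurs on the top strand at positions 186–195.
Product length = (reverse-primer end) − (forward-primer start) + 1 = 195 − 166 + 1 = 30 bp.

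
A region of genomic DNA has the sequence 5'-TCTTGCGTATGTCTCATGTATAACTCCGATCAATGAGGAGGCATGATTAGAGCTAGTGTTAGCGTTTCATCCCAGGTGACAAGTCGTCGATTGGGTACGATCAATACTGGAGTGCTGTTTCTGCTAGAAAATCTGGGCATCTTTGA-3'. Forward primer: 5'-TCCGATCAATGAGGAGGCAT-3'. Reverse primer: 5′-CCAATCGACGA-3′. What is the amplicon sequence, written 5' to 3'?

The forward primer matches the template at positions 25–44.
Taking the reverse complement of CCAATCGACGA gives TCGTCGATTGG, found at positions 84–94 on the template; the primer anneals here to the top strand with its 3' end pointing upstream.
The product is the template from position 25 through 94 (70 bp).

5'-TCCGATCAATGAGGAGGCATGATTAGAGCTAGTGTTAGCGTTTCATCCCAGGTGACAAGTCGTCGATTGG-3'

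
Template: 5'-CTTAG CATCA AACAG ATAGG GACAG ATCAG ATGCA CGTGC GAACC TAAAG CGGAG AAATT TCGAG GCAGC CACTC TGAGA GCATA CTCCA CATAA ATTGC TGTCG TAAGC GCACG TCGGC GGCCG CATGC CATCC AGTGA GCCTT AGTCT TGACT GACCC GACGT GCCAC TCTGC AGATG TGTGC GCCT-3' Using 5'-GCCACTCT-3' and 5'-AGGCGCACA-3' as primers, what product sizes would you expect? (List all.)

The forward primer GCCACTCT matches the top strand at positions 69–76, 166–173.
The reverse primer's reverse complement is TGTGCGCCT, matching at positions 181–189.
Each forward site pairs with the reverse site to give a product ending at position 189: sizes 121, 24 bp.

121 bp, 24 bp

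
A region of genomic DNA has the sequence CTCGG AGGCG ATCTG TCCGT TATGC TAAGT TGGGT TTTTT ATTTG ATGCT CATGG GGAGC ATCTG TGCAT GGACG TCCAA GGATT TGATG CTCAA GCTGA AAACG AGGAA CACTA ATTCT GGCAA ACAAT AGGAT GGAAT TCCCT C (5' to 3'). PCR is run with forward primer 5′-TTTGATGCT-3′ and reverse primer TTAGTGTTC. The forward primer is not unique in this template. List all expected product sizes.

75 bp, 33 bp

The forward primer TTTGATGCT matches the top strand at positions 42–50, 84–92.
The reverse primer's reverse complement is GAACACTAA, matching at positions 108–116.
Each forward site pairs with the reverse site to give a product ending at position 116: sizes 75, 33 bp.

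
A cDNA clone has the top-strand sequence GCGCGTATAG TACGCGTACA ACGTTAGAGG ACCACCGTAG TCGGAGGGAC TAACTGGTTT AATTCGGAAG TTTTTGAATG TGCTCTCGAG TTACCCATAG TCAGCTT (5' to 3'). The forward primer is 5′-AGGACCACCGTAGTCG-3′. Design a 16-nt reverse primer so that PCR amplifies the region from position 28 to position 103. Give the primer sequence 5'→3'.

5'-TGACTATGGGTAACTC-3'

The product's 3' end on the top strand is position 103.
The reverse primer anneals to the top strand over positions 88–103, i.e. to GAGTTACCCATAGTCA.
Its sequence written 5'→3' is the reverse complement: TGACTATGGGTAACTC.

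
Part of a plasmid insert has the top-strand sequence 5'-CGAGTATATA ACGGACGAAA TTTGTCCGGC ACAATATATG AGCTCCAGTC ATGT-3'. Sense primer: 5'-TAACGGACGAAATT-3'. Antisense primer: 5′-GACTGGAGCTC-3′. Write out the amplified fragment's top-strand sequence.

5'-TAACGGACGAAATTTGTCCGGCACAATATATGAGCTCCAGTC-3'

The forward primer matches the template at positions 9–22.
The reverse primer's reverse complement is GAGCTCCAGTC, which matches the template at positions 40–50.
The product is the template from position 9 through 50 (42 bp).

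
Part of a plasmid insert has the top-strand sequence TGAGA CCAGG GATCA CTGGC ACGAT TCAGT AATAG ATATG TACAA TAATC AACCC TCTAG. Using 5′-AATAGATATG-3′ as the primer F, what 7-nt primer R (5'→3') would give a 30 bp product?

The forward primer binds at positions 31–40, so a 30 bp product ends at position 31 + 30 − 1 = 60.
The reverse primer anneals to the top strand over positions 54–60, i.e. to CCTCTAG.
Its sequence written 5'→3' is the reverse complement: CTAGAGG.

5'-CTAGAGG-3'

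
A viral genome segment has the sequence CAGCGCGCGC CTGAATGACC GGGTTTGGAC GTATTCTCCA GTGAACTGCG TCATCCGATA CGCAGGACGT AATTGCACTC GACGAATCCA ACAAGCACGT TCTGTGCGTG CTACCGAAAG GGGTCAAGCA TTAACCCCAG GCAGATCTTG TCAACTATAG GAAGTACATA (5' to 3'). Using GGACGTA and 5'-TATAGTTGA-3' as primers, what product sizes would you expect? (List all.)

133 bp, 95 bp

The forward primer GGACGTA matches the top strand at positions 27–33, 65–71.
The reverse primer's reverse complement is TCAACTATA, matching at positions 151–159.
Each forward site pairs with the reverse site to give a product ending at position 159: sizes 133, 95 bp.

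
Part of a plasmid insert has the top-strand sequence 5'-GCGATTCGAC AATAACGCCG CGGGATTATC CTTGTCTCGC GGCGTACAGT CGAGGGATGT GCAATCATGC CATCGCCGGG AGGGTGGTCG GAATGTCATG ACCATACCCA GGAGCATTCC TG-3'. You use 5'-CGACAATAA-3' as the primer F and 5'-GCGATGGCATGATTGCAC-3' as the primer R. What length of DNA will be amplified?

The forward primer matches the template at positions 7–15.
Reverse complement of the reverse primer: GTGCAATCATGCCATCGC. This occurs on the top strand at positions 59–76.
The product runs from position 7 to position 76, so its length is 76 − 7 + 1 = 70 bp.

70 bp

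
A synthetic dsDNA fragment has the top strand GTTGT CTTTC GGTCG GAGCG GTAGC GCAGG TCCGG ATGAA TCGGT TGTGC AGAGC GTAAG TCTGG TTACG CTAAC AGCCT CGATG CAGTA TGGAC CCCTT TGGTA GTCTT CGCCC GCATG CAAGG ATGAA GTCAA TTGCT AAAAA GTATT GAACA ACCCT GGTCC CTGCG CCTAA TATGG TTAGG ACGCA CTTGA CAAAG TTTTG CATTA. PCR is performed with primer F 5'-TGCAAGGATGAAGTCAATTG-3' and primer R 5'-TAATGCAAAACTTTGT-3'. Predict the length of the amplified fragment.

Forward primer TGCAAGGATGAAGTCAATTG is found on the top strand at positions 119–138.
Taking the reverse complement of TAATGCAAAACTTTGT gives ACAAAGTTTTGCATTA, found at positions 195–210 on the template; the primer anneals here to the top strand with its 3' end pointing upstream.
Amplicon spans positions 119–210: 92 bp.

92 bp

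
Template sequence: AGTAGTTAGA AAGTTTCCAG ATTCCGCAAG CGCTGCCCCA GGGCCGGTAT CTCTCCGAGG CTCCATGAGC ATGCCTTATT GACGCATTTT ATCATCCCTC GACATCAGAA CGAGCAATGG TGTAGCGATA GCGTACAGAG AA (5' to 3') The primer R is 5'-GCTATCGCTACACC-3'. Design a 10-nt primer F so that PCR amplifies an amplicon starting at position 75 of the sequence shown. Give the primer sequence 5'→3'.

5'-CTTATTGACG-3'

The reverse primer's reverse complement GGTGTAGCGATAGC matches the template at positions 119–132; the product starts at position 75.
The forward primer is identical to the top strand over positions 75–84: CTTATTGACG.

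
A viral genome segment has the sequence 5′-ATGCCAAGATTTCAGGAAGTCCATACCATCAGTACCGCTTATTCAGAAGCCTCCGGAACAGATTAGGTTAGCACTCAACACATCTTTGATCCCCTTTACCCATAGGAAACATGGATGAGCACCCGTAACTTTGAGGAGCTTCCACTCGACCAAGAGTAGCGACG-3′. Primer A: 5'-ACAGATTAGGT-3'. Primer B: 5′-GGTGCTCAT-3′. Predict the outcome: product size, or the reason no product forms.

Yes — a 66 bp product.

Primer A (ACAGATTAGGT) matches the top strand at positions 58–68; it acts as a forward primer.
Primer B's reverse complement is ATGAGCACC, matching the top strand at positions 115–123; it acts as a reverse primer.
The 3' ends face each other across positions 58–123, giving a 66 bp product.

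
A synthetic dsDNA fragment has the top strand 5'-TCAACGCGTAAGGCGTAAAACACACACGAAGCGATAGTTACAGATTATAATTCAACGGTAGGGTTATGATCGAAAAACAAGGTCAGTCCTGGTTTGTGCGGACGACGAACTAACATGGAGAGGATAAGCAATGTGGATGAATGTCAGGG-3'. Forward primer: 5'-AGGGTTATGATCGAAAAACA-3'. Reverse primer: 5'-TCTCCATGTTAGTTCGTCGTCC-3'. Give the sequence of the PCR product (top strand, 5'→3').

5'-AGGGTTATGATCGAAAAACAAGGTCAGTCCTGGTTTGTGCGGACGACGAACTAACATGGAGA-3'

The forward primer matches the template at positions 60–79.
The reverse primer's reverse complement is GGACGACGAACTAACATGGAGA, which matches the template at positions 100–121.
The product is the template from position 60 through 121 (62 bp).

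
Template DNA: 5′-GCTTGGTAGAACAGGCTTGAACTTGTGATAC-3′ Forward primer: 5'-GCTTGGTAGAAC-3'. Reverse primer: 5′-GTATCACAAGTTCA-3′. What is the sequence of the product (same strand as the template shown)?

5'-GCTTGGTAGAACAGGCTTGAACTTGTGATAC-3'

Scanning the template, GCTTGGTAGAAC occurs at positions 1–12; this primer anneals to the bottom strand there with its 3' end pointing downstream.
Reverse complement of the reverse primer: TGAACTTGTGATAC. This occurs on the top strand at positions 18–31.
The product is the template from position 1 through 31 (31 bp).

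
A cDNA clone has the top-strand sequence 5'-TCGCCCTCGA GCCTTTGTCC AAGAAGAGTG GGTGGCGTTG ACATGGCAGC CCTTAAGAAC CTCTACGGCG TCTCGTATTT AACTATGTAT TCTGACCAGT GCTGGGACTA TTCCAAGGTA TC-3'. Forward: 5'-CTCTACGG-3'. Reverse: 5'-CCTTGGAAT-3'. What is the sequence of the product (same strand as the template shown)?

5'-CTCTACGGCGTCTCGTATTTAACTATGTATTCTGACCAGTGCTGGGACTATTCCAAGG-3'

Forward primer CTCTACGG is found on the top strand at positions 61–68.
The reverse primer's reverse complement is ATTCCAAGG, which matches the template at positions 110–118.
The product is the template from position 61 through 118 (58 bp).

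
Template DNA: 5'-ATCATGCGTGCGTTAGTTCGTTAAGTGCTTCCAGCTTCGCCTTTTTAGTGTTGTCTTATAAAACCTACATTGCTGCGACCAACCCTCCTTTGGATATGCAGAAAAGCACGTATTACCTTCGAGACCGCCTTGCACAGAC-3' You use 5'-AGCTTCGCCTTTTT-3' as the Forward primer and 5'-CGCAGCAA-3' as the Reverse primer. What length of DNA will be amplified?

45 bp

Forward primer AGCTTCGCCTTTTT is found on the top strand at positions 33–46.
Reverse complement of the reverse primer: TTGCTGCG. This occurs on the top strand at positions 70–77.
The product runs from position 33 to position 77, so its length is 77 − 33 + 1 = 45 bp.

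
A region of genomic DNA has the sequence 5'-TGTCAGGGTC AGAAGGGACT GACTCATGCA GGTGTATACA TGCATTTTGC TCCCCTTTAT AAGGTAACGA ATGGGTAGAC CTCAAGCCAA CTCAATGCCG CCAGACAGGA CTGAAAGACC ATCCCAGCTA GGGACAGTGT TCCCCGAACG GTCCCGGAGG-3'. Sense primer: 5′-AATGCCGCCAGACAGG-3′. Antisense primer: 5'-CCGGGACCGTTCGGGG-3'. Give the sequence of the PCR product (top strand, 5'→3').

5'-AATGCCGCCAGACAGGACTGAAAGACCATCCCAGCTAGGGACAGTGTTCCCCGAACGGTCCCGG-3'

Scanning the template, AATGCCGCCAGACAGG occurs at positions 94–109; this primer anneals to the bottom strand there with its 3' end pointing downstream.
Taking the reverse complement of CCGGGACCGTTCGGGG gives CCCCGAACGGTCCCGG, found at positions 142–157 on the template; the primer anneals here to the top strand with its 3' end pointing upstream.
The product is the template from position 94 through 157 (64 bp).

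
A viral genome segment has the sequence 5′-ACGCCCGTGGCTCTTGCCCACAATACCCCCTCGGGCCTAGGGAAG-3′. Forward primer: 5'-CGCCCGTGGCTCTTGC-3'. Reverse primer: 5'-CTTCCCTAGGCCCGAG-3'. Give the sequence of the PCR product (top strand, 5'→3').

Forward primer CGCCCGTGGCTCTTGC is found on the top strand at positions 2–17.
The reverse primer's reverse complement is CTCGGGCCTAGGGAAG, which matches the template at positions 30–45.
The product is the template from position 2 through 45 (44 bp).

5'-CGCCCGTGGCTCTTGCCCACAATACCCCCTCGGGCCTAGGGAAG-3'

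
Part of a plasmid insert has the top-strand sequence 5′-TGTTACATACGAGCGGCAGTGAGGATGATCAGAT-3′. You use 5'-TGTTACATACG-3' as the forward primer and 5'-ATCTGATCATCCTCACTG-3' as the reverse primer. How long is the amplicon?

Scanning the template, TGTTACATACG occurs at positions 1–11; this primer anneals to the bottom strand there with its 3' end pointing downstream.
Reverse complement of the reverse primer: CAGTGAGGATGATCAGAT. This occurs on the top strand at positions 17–34.
Product length = (reverse-primer end) − (forward-primer start) + 1 = 34 − 1 + 1 = 34 bp.

34 bp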